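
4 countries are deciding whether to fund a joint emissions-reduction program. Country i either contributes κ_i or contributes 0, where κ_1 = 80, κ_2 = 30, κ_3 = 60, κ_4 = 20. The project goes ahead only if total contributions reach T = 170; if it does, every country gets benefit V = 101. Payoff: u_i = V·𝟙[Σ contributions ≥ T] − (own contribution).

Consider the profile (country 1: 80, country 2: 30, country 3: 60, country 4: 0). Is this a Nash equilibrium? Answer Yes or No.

Yes

Total = 170 ≥ 170: provided.
Country 1 (pledges 80, payoff 21): dropping to 0 → total 90, payoff 0. No gain.
Country 2 (pledges 30, payoff 71): dropping to 0 → total 140, payoff 0. No gain.
Country 3 (pledges 60, payoff 41): dropping to 0 → total 110, payoff 0. No gain.
Country 4 (pledges 0, payoff 101): pledging 20 → total 190, payoff 81. No gain.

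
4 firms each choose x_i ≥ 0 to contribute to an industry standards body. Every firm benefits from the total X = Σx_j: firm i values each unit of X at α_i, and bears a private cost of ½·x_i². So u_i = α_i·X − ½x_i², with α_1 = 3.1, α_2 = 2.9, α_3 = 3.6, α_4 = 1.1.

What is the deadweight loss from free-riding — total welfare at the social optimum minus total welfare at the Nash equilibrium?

130.585

Firm i's FOC: ∂u_i/∂x_i = α_i − x_i = 0, so x_i* = α_i.
NE contributions = (3.1, 2.9, 3.6, 1.1); X = 10.7.
W^NE = (Σα)·X − ½Σα_i² = 10.7² − ½·32.19 = 98.395.
Planner sets x_i = Σα_j = 10.7 for every i, so X^SO = 4·10.7 = 42.8.
W^SO = (Σα)·X^SO − ½·4·(Σα)² = (4/2)·10.7² = 228.98.
Deadweight loss = W^SO − W^NE = 130.585.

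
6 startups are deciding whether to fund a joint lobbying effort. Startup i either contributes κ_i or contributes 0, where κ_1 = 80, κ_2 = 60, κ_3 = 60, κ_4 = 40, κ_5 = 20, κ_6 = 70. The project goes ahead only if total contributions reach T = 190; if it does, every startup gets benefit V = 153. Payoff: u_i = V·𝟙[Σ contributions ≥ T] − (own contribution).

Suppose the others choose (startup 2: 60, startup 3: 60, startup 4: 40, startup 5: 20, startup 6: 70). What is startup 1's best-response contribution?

0

Others' total = 250 ≥ 190; contributing adds cost 80 for no extra benefit.
Best response: 0.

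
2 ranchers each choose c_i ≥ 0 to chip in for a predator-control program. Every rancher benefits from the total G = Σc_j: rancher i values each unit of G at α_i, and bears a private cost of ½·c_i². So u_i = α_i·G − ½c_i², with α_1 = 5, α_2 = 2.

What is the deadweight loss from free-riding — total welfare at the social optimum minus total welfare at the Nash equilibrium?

Rancher i's FOC: ∂u_i/∂c_i = α_i − c_i = 0, so c_i* = α_i.
NE contributions = (5, 2); G = 7.
W^NE = (Σα)·G − ½Σα_i² = 7² − ½·29 = 34.5.
Planner sets c_i = Σα_j = 7 for every i, so G^SO = 2·7 = 14.
W^SO = (Σα)·G^SO − ½·2·(Σα)² = (2/2)·7² = 49.
Deadweight loss = W^SO − W^NE = 14.5.

14.5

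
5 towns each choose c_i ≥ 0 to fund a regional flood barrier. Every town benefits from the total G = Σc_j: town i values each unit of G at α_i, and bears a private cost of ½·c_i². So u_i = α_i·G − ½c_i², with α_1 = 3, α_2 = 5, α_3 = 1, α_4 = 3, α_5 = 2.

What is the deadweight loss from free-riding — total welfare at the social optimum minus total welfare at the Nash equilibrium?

318

Town i's FOC: ∂u_i/∂c_i = α_i − c_i = 0, so c_i* = α_i.
NE contributions = (3, 5, 1, 3, 2); G = 14.
W^NE = (Σα)·G − ½Σα_i² = 14² − ½·48 = 172.
Planner sets c_i = Σα_j = 14 for every i, so G^SO = 5·14 = 70.
W^SO = (Σα)·G^SO − ½·5·(Σα)² = (5/2)·14² = 490.
Deadweight loss = W^SO − W^NE = 318.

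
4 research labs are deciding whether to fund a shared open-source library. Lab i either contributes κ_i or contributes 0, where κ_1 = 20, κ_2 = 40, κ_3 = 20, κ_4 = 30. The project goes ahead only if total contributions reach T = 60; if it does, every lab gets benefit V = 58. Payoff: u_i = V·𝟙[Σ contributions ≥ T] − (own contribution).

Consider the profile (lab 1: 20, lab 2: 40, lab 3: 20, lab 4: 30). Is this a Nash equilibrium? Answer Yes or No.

No

Total = 110 ≥ 60: provided.
Lab 1 (pledges 20, payoff 38): dropping to 0 → total 90, payoff 58. Profitable deviation.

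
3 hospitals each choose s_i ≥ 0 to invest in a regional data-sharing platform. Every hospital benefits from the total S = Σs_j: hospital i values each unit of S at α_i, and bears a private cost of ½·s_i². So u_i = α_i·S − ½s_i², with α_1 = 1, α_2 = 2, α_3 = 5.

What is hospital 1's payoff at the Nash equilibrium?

7.5

Hospital i's FOC: ∂u_i/∂s_i = α_i − s_i = 0, so s_i* = α_i.
NE contributions = (1, 2, 5); S = 8.
u_1 = α_1·S − ½·(s_1)² = 1·8 − ½·1² = 7.5.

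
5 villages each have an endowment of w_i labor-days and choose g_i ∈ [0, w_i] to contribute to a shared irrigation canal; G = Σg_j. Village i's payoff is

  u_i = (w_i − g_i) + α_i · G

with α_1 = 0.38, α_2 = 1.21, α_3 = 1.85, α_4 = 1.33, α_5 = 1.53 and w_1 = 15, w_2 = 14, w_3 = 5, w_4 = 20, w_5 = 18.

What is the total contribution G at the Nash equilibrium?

∂u_i/∂g_i = α_i − 1, so village i contributes w_i if α_i > 1, else 0.
α_i > 1 for i ∈ {2, 3, 4, 5}; NE contributions (0, 14, 5, 20, 18), G = 57.

57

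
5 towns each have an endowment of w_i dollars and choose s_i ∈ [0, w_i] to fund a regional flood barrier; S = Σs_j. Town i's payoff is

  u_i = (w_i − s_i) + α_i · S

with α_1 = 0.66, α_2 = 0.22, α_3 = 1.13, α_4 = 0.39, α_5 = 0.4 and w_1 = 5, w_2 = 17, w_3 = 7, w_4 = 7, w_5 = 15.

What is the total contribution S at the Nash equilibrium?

7

∂u_i/∂s_i = α_i − 1, so town i contributes w_i if α_i > 1, else 0.
α_i > 1 for i ∈ {3}; NE contributions (0, 0, 7, 0, 0), S = 7.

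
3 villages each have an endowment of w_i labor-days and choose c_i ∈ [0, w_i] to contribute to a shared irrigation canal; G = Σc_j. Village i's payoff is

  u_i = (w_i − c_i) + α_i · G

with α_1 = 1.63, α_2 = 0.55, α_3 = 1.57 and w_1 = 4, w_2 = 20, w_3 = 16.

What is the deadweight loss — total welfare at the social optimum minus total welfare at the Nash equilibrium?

∂u_i/∂c_i = α_i − 1, so village i contributes w_i if α_i > 1, else 0.
α_i > 1 for i ∈ {1, 3}; NE contributions (4, 0, 16), G = 20.
W^NE = Σw_i − G^NE + (Σα_i)·G^NE = 40 + 2.75·20 = 95.
Planner: ∂(Σu_j)/∂c_i = Σα_j − 1 = 2.75 > 0, so everyone contributes w_i; G^SO = 40, W^SO = 40 + 2.75·40 = 150.
Deadweight loss = 55.

55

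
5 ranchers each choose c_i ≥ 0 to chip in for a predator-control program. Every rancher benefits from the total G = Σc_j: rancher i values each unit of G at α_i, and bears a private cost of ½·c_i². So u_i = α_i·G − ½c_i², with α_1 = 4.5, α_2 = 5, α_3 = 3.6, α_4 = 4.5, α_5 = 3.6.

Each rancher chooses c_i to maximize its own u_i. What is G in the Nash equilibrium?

Rancher i's FOC: ∂u_i/∂c_i = α_i − c_i = 0, so c_i* = α_i.
NE contributions = (4.5, 5, 3.6, 4.5, 3.6); G = 21.2.

21.2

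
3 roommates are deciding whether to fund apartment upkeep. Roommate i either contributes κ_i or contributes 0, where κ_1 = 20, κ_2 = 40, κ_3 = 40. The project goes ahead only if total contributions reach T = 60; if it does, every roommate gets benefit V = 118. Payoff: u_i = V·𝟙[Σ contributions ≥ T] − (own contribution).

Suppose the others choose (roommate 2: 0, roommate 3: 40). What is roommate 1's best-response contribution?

Others' total = 40. Contributing 20 brings total to 60 ≥ 60: gain V − κ_1 = 98.
Best response: 20.

20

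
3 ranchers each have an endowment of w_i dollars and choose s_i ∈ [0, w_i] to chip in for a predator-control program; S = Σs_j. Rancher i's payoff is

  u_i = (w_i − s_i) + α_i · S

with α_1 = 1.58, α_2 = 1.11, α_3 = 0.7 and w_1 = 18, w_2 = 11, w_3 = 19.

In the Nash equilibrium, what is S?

∂u_i/∂s_i = α_i − 1, so rancher i contributes w_i if α_i > 1, else 0.
α_i > 1 for i ∈ {1, 2}; NE contributions (18, 11, 0), S = 29.

29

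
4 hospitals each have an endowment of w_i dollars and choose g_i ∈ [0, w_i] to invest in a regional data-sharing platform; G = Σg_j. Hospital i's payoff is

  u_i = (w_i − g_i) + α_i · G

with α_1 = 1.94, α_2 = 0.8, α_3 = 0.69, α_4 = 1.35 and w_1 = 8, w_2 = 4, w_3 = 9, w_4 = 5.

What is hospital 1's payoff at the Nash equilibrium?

∂u_i/∂g_i = α_i − 1, so hospital i contributes w_i if α_i > 1, else 0.
α_i > 1 for i ∈ {1, 4}; NE contributions (8, 0, 0, 5), G = 13.
u_1 = (8 − 8) + 1.94·13 = 25.22.

25.22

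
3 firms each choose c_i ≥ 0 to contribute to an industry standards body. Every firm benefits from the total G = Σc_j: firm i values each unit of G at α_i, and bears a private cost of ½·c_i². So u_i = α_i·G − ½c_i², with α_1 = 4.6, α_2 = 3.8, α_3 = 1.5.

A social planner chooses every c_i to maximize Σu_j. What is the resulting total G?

Planner FOC: ∂(Σu_j)/∂c_i = (Σα_j) − c_i = 0, so c_i^SO = Σα_j = 9.9 for every i; G^SO = 29.7.

29.7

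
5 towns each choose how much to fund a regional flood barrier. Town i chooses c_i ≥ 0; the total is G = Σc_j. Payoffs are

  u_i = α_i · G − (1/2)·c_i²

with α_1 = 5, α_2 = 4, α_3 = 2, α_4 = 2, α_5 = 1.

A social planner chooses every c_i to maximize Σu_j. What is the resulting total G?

70

Planner FOC: ∂(Σu_j)/∂c_i = (Σα_j) − c_i = 0, so c_i^SO = Σα_j = 14 for every i; G^SO = 70.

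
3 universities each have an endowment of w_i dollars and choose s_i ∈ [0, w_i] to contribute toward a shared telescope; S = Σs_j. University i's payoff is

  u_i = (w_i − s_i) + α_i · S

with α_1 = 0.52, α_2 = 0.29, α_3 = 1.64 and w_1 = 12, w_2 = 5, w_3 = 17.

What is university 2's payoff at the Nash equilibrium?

9.93

∂u_i/∂s_i = α_i − 1, so university i contributes w_i if α_i > 1, else 0.
α_i > 1 for i ∈ {3}; NE contributions (0, 0, 17), S = 17.
u_2 = (5 − 0) + 0.29·17 = 9.93.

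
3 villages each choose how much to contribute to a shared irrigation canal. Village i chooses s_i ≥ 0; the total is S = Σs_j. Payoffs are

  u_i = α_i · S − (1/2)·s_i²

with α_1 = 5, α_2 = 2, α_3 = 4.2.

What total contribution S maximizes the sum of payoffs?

Planner FOC: ∂(Σu_j)/∂s_i = (Σα_j) − s_i = 0, so s_i^SO = Σα_j = 11.2 for every i; S^SO = 33.6.

33.6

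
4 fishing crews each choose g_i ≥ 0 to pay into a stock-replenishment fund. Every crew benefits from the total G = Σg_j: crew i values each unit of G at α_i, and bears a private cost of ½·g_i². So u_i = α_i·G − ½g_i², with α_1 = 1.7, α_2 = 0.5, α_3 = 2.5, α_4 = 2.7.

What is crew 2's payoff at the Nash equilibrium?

Crew i's FOC: ∂u_i/∂g_i = α_i − g_i = 0, so g_i* = α_i.
NE contributions = (1.7, 0.5, 2.5, 2.7); G = 7.4.
u_2 = α_2·G − ½·(g_2)² = 0.5·7.4 − ½·0.5² = 3.575.

3.575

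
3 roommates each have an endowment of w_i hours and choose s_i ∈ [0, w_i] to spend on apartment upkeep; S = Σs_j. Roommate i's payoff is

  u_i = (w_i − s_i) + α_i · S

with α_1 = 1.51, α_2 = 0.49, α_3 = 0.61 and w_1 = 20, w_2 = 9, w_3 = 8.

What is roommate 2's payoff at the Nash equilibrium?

18.8

∂u_i/∂s_i = α_i − 1, so roommate i contributes w_i if α_i > 1, else 0.
α_i > 1 for i ∈ {1}; NE contributions (20, 0, 0), S = 20.
u_2 = (9 − 0) + 0.49·20 = 18.8.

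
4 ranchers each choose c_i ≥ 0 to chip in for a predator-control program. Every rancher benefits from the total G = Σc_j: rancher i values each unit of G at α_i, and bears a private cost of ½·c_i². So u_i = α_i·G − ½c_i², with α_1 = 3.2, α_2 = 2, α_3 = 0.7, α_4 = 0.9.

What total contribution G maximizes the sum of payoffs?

Planner FOC: ∂(Σu_j)/∂c_i = (Σα_j) − c_i = 0, so c_i^SO = Σα_j = 6.8 for every i; G^SO = 27.2.

27.2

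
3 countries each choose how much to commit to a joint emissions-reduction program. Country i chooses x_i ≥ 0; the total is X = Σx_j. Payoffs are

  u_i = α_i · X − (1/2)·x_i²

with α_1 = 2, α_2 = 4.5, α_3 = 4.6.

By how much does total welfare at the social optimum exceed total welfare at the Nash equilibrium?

84.31

Country i's FOC: ∂u_i/∂x_i = α_i − x_i = 0, so x_i* = α_i.
NE contributions = (2, 4.5, 4.6); X = 11.1.
W^NE = (Σα)·X − ½Σα_i² = 11.1² − ½·45.41 = 100.505.
Planner sets x_i = Σα_j = 11.1 for every i, so X^SO = 3·11.1 = 33.3.
W^SO = (Σα)·X^SO − ½·3·(Σα)² = (3/2)·11.1² = 184.815.
Deadweight loss = W^SO − W^NE = 84.31.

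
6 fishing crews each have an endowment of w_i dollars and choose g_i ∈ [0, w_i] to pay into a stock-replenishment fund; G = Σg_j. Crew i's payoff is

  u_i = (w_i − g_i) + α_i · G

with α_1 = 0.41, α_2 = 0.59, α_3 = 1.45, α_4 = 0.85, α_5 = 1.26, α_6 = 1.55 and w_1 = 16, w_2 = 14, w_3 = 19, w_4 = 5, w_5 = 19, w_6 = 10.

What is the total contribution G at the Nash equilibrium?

∂u_i/∂g_i = α_i − 1, so crew i contributes w_i if α_i > 1, else 0.
α_i > 1 for i ∈ {3, 5, 6}; NE contributions (0, 0, 19, 0, 19, 10), G = 48.

48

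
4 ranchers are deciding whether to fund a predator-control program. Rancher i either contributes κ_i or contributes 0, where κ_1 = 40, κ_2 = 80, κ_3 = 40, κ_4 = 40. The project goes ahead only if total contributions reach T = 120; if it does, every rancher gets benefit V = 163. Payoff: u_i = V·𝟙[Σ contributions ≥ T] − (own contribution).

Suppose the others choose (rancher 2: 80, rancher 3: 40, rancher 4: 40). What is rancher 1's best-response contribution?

0

Others' total = 160 ≥ 120; contributing adds cost 40 for no extra benefit.
Best response: 0.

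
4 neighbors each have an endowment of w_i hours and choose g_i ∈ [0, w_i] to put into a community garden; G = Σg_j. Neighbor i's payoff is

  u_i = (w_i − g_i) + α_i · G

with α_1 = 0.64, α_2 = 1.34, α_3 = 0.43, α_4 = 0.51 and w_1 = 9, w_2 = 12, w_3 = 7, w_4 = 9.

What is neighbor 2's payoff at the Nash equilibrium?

∂u_i/∂g_i = α_i − 1, so neighbor i contributes w_i if α_i > 1, else 0.
α_i > 1 for i ∈ {2}; NE contributions (0, 12, 0, 0), G = 12.
u_2 = (12 − 12) + 1.34·12 = 16.08.

16.08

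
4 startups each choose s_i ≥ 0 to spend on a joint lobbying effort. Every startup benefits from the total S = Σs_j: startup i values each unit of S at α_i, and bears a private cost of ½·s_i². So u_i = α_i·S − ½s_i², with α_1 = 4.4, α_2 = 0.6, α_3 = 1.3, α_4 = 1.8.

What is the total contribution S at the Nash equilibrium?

Startup i's FOC: ∂u_i/∂s_i = α_i − s_i = 0, so s_i* = α_i.
NE contributions = (4.4, 0.6, 1.3, 1.8); S = 8.1.

8.1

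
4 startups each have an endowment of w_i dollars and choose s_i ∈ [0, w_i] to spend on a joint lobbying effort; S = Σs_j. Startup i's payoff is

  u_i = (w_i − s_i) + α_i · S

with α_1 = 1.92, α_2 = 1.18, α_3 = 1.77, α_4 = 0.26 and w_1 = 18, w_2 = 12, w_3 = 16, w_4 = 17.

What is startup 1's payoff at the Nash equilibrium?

88.32

∂u_i/∂s_i = α_i − 1, so startup i contributes w_i if α_i > 1, else 0.
α_i > 1 for i ∈ {1, 2, 3}; NE contributions (18, 12, 16, 0), S = 46.
u_1 = (18 − 18) + 1.92·46 = 88.32.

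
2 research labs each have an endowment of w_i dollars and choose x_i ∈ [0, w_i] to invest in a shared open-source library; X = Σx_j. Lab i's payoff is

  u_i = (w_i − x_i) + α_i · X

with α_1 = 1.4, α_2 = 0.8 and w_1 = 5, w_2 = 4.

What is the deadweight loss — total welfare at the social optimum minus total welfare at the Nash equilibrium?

∂u_i/∂x_i = α_i − 1, so lab i contributes w_i if α_i > 1, else 0.
α_i > 1 for i ∈ {1}; NE contributions (5, 0), X = 5.
W^NE = Σw_i − X^NE + (Σα_i)·X^NE = 9 + 1.2·5 = 15.
Planner: ∂(Σu_j)/∂x_i = Σα_j − 1 = 1.2 > 0, so everyone contributes w_i; X^SO = 9, W^SO = 9 + 1.2·9 = 19.8.
Deadweight loss = 4.8.

4.8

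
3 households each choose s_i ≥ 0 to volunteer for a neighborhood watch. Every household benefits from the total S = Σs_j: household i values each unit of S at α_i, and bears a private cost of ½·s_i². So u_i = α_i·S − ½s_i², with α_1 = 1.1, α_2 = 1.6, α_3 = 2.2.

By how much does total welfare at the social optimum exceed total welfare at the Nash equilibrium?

Household i's FOC: ∂u_i/∂s_i = α_i − s_i = 0, so s_i* = α_i.
NE contributions = (1.1, 1.6, 2.2); S = 4.9.
W^NE = (Σα)·S − ½Σα_i² = 4.9² − ½·8.61 = 19.705.
Planner sets s_i = Σα_j = 4.9 for every i, so S^SO = 3·4.9 = 14.7.
W^SO = (Σα)·S^SO − ½·3·(Σα)² = (3/2)·4.9² = 36.015.
Deadweight loss = W^SO − W^NE = 16.31.

16.31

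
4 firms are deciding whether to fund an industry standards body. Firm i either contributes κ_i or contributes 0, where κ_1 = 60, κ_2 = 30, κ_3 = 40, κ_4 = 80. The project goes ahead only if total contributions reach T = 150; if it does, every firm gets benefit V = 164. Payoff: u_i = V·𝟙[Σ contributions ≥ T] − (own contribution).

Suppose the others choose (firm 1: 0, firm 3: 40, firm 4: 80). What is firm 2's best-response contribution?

30

Others' total = 120. Contributing 30 brings total to 150 ≥ 150: gain V − κ_2 = 134.
Best response: 30.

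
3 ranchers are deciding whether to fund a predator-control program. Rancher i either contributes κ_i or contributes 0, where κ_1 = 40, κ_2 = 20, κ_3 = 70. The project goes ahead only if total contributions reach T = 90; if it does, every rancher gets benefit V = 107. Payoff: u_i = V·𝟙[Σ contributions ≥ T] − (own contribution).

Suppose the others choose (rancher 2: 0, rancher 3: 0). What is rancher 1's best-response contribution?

Others' total = 0. Even contributing 40 gives 40 < 90: no benefit either way.
Best response: 0.

0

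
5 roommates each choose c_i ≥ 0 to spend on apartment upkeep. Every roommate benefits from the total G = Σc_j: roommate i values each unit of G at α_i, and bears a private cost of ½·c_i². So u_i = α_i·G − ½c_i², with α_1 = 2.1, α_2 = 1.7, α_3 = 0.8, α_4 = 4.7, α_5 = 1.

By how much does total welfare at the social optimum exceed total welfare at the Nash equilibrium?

174.65

Roommate i's FOC: ∂u_i/∂c_i = α_i − c_i = 0, so c_i* = α_i.
NE contributions = (2.1, 1.7, 0.8, 4.7, 1); G = 10.3.
W^NE = (Σα)·G − ½Σα_i² = 10.3² − ½·31.03 = 90.575.
Planner sets c_i = Σα_j = 10.3 for every i, so G^SO = 5·10.3 = 51.5.
W^SO = (Σα)·G^SO − ½·5·(Σα)² = (5/2)·10.3² = 265.225.
Deadweight loss = W^SO − W^NE = 174.65.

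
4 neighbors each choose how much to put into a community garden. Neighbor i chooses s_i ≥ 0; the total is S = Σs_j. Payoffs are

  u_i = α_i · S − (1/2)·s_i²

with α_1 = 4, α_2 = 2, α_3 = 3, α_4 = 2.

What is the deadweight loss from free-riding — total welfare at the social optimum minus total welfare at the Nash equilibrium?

Neighbor i's FOC: ∂u_i/∂s_i = α_i − s_i = 0, so s_i* = α_i.
NE contributions = (4, 2, 3, 2); S = 11.
W^NE = (Σα)·S − ½Σα_i² = 11² − ½·33 = 104.5.
Planner sets s_i = Σα_j = 11 for every i, so S^SO = 4·11 = 44.
W^SO = (Σα)·S^SO − ½·4·(Σα)² = (4/2)·11² = 242.
Deadweight loss = W^SO − W^NE = 137.5.

137.5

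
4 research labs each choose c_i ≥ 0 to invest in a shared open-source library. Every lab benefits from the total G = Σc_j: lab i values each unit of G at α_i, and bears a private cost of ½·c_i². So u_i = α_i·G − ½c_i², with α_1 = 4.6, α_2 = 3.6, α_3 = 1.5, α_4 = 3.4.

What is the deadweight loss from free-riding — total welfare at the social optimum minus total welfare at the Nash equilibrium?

195.575

Lab i's FOC: ∂u_i/∂c_i = α_i − c_i = 0, so c_i* = α_i.
NE contributions = (4.6, 3.6, 1.5, 3.4); G = 13.1.
W^NE = (Σα)·G − ½Σα_i² = 13.1² − ½·47.93 = 147.645.
Planner sets c_i = Σα_j = 13.1 for every i, so G^SO = 4·13.1 = 52.4.
W^SO = (Σα)·G^SO − ½·4·(Σα)² = (4/2)·13.1² = 343.22.
Deadweight loss = W^SO − W^NE = 195.575.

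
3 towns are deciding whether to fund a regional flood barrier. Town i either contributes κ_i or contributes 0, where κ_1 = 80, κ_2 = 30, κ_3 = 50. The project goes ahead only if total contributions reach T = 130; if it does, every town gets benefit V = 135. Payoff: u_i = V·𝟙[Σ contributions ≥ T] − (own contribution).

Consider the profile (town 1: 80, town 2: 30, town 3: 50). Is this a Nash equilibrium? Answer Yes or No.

No

Total = 160 ≥ 130: provided.
Town 1 (pledges 80, payoff 55): dropping to 0 → total 80, payoff 0. No gain.
Town 2 (pledges 30, payoff 105): dropping to 0 → total 130, payoff 135. Profitable deviation.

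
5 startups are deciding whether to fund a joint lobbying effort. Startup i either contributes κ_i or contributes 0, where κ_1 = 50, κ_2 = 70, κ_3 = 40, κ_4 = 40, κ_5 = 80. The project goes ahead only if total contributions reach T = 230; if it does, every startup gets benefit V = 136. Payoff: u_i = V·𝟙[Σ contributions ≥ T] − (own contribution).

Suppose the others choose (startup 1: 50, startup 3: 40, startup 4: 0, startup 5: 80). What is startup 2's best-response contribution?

Others' total = 170. Contributing 70 brings total to 240 ≥ 230: gain V − κ_2 = 66.
Best response: 70.

70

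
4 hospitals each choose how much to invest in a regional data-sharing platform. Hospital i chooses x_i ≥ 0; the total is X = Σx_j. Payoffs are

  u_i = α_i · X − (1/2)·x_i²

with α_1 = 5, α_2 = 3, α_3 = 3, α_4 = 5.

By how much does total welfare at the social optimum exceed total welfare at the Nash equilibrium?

Hospital i's FOC: ∂u_i/∂x_i = α_i − x_i = 0, so x_i* = α_i.
NE contributions = (5, 3, 3, 5); X = 16.
W^NE = (Σα)·X − ½Σα_i² = 16² − ½·68 = 222.
Planner sets x_i = Σα_j = 16 for every i, so X^SO = 4·16 = 64.
W^SO = (Σα)·X^SO − ½·4·(Σα)² = (4/2)·16² = 512.
Deadweight loss = W^SO − W^NE = 290.

290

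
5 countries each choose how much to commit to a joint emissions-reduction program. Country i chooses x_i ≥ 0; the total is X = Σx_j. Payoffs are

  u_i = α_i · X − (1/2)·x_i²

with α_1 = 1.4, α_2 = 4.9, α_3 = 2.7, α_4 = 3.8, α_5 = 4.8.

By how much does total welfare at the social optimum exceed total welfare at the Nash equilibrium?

Country i's FOC: ∂u_i/∂x_i = α_i − x_i = 0, so x_i* = α_i.
NE contributions = (1.4, 4.9, 2.7, 3.8, 4.8); X = 17.6.
W^NE = (Σα)·X − ½Σα_i² = 17.6² − ½·70.74 = 274.39.
Planner sets x_i = Σα_j = 17.6 for every i, so X^SO = 5·17.6 = 88.
W^SO = (Σα)·X^SO − ½·5·(Σα)² = (5/2)·17.6² = 774.4.
Deadweight loss = W^SO − W^NE = 500.01.

500.01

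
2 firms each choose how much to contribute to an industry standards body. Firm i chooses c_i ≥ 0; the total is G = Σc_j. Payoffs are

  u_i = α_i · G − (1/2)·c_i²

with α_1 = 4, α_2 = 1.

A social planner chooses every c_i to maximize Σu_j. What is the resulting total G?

Planner FOC: ∂(Σu_j)/∂c_i = (Σα_j) − c_i = 0, so c_i^SO = Σα_j = 5 for every i; G^SO = 10.

10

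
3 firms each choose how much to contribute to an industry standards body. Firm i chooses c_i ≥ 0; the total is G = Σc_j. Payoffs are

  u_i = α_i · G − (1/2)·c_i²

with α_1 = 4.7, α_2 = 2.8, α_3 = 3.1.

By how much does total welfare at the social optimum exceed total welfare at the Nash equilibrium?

75.95

Firm i's FOC: ∂u_i/∂c_i = α_i − c_i = 0, so c_i* = α_i.
NE contributions = (4.7, 2.8, 3.1); G = 10.6.
W^NE = (Σα)·G − ½Σα_i² = 10.6² − ½·39.54 = 92.59.
Planner sets c_i = Σα_j = 10.6 for every i, so G^SO = 3·10.6 = 31.8.
W^SO = (Σα)·G^SO − ½·3·(Σα)² = (3/2)·10.6² = 168.54.
Deadweight loss = W^SO − W^NE = 75.95.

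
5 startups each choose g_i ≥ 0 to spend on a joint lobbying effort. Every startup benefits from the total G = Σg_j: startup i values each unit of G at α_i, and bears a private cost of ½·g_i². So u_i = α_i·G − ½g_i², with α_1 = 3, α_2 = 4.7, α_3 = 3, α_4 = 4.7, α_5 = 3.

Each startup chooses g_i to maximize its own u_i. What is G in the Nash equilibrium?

Startup i's FOC: ∂u_i/∂g_i = α_i − g_i = 0, so g_i* = α_i.
NE contributions = (3, 4.7, 3, 4.7, 3); G = 18.4.

18.4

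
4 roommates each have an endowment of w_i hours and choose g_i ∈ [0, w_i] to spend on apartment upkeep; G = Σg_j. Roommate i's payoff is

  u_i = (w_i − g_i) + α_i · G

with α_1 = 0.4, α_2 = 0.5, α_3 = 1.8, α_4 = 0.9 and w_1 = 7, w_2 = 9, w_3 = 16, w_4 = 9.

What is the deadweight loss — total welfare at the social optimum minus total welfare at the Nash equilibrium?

65

∂u_i/∂g_i = α_i − 1, so roommate i contributes w_i if α_i > 1, else 0.
α_i > 1 for i ∈ {3}; NE contributions (0, 0, 16, 0), G = 16.
W^NE = Σw_i − G^NE + (Σα_i)·G^NE = 41 + 2.6·16 = 82.6.
Planner: ∂(Σu_j)/∂g_i = Σα_j − 1 = 2.6 > 0, so everyone contributes w_i; G^SO = 41, W^SO = 41 + 2.6·41 = 147.6.
Deadweight loss = 65.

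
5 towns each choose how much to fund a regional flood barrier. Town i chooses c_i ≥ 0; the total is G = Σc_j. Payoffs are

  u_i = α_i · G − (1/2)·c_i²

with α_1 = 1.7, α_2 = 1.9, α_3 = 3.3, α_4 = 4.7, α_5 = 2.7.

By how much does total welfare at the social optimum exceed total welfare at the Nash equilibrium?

330.12

Town i's FOC: ∂u_i/∂c_i = α_i − c_i = 0, so c_i* = α_i.
NE contributions = (1.7, 1.9, 3.3, 4.7, 2.7); G = 14.3.
W^NE = (Σα)·G − ½Σα_i² = 14.3² − ½·46.77 = 181.105.
Planner sets c_i = Σα_j = 14.3 for every i, so G^SO = 5·14.3 = 71.5.
W^SO = (Σα)·G^SO − ½·5·(Σα)² = (5/2)·14.3² = 511.225.
Deadweight loss = W^SO − W^NE = 330.12.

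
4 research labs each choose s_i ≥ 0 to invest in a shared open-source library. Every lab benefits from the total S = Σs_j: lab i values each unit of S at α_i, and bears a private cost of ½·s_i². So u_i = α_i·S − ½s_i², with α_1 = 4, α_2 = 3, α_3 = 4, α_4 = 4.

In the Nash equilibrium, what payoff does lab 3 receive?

52

Lab i's FOC: ∂u_i/∂s_i = α_i − s_i = 0, so s_i* = α_i.
NE contributions = (4, 3, 4, 4); S = 15.
u_3 = α_3·S − ½·(s_3)² = 4·15 − ½·4² = 52.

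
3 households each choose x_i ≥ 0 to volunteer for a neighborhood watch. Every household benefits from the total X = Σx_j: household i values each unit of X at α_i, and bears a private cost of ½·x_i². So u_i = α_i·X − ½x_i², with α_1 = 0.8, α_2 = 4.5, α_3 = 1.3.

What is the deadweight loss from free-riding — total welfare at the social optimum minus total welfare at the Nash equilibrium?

Household i's FOC: ∂u_i/∂x_i = α_i − x_i = 0, so x_i* = α_i.
NE contributions = (0.8, 4.5, 1.3); X = 6.6.
W^NE = (Σα)·X − ½Σα_i² = 6.6² − ½·22.58 = 32.27.
Planner sets x_i = Σα_j = 6.6 for every i, so X^SO = 3·6.6 = 19.8.
W^SO = (Σα)·X^SO − ½·3·(Σα)² = (3/2)·6.6² = 65.34.
Deadweight loss = W^SO − W^NE = 33.07.

33.07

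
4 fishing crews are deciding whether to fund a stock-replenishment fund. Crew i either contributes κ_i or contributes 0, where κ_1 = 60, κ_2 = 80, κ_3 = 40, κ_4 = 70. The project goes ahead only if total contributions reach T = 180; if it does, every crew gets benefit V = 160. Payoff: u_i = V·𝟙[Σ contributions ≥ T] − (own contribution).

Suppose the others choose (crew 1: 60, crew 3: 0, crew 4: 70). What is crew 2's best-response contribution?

80

Others' total = 130. Contributing 80 brings total to 210 ≥ 180: gain V − κ_2 = 80.
Best response: 80.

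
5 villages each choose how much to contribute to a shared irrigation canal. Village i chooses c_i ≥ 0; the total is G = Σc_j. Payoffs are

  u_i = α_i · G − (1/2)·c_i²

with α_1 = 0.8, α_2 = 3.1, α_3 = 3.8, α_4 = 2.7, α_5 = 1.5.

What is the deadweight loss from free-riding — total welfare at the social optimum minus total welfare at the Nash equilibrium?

Village i's FOC: ∂u_i/∂c_i = α_i − c_i = 0, so c_i* = α_i.
NE contributions = (0.8, 3.1, 3.8, 2.7, 1.5); G = 11.9.
W^NE = (Σα)·G − ½Σα_i² = 11.9² − ½·34.23 = 124.495.
Planner sets c_i = Σα_j = 11.9 for every i, so G^SO = 5·11.9 = 59.5.
W^SO = (Σα)·G^SO − ½·5·(Σα)² = (5/2)·11.9² = 354.025.
Deadweight loss = W^SO − W^NE = 229.53.

229.53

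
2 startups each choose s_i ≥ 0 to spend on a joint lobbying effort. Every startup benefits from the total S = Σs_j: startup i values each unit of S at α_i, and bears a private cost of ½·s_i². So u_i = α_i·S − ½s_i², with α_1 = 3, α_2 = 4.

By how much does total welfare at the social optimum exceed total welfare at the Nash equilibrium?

12.5

Startup i's FOC: ∂u_i/∂s_i = α_i − s_i = 0, so s_i* = α_i.
NE contributions = (3, 4); S = 7.
W^NE = (Σα)·S − ½Σα_i² = 7² − ½·25 = 36.5.
Planner sets s_i = Σα_j = 7 for every i, so S^SO = 2·7 = 14.
W^SO = (Σα)·S^SO − ½·2·(Σα)² = (2/2)·7² = 49.
Deadweight loss = W^SO − W^NE = 12.5.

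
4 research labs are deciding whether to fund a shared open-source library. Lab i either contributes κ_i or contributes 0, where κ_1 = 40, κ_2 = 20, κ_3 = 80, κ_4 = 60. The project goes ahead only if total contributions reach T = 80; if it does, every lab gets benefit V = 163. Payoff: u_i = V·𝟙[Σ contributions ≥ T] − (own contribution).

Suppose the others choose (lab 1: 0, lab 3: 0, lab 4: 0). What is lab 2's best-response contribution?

Others' total = 0. Even contributing 20 gives 20 < 80: no benefit either way.
Best response: 0.

0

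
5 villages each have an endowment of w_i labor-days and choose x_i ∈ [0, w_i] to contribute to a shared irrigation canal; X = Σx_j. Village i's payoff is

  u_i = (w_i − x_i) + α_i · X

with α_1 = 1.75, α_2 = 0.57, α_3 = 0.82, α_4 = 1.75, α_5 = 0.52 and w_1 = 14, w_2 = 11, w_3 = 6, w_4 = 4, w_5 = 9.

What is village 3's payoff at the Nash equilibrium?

20.76

∂u_i/∂x_i = α_i − 1, so village i contributes w_i if α_i > 1, else 0.
α_i > 1 for i ∈ {1, 4}; NE contributions (14, 0, 0, 4, 0), X = 18.
u_3 = (6 − 0) + 0.82·18 = 20.76.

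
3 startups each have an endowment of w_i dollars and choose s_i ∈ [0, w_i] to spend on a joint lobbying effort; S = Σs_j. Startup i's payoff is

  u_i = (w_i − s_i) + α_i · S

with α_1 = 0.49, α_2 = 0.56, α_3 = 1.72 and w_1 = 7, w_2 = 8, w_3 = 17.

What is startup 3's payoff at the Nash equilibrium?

29.24

∂u_i/∂s_i = α_i − 1, so startup i contributes w_i if α_i > 1, else 0.
α_i > 1 for i ∈ {3}; NE contributions (0, 0, 17), S = 17.
u_3 = (17 − 17) + 1.72·17 = 29.24.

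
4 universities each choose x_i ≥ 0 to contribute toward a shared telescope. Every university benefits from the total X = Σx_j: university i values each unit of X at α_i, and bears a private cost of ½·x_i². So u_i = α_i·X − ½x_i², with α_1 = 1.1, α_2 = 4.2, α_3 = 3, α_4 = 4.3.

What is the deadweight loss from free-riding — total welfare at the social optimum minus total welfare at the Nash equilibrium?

University i's FOC: ∂u_i/∂x_i = α_i − x_i = 0, so x_i* = α_i.
NE contributions = (1.1, 4.2, 3, 4.3); X = 12.6.
W^NE = (Σα)·X − ½Σα_i² = 12.6² − ½·46.34 = 135.59.
Planner sets x_i = Σα_j = 12.6 for every i, so X^SO = 4·12.6 = 50.4.
W^SO = (Σα)·X^SO − ½·4·(Σα)² = (4/2)·12.6² = 317.52.
Deadweight loss = W^SO − W^NE = 181.93.

181.93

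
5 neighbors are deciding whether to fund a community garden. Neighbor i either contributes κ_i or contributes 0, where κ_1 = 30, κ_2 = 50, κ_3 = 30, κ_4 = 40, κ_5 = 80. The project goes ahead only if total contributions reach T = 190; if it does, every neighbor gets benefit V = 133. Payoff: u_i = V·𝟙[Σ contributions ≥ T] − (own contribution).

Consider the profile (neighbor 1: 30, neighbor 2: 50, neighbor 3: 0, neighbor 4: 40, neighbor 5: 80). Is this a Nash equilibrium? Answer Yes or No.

Total = 200 ≥ 190: provided.
Neighbor 1 (pledges 30, payoff 103): dropping to 0 → total 170, payoff 0. No gain.
Neighbor 2 (pledges 50, payoff 83): dropping to 0 → total 150, payoff 0. No gain.
Neighbor 3 (pledges 0, payoff 133): pledging 30 → total 230, payoff 103. No gain.
Neighbor 4 (pledges 40, payoff 93): dropping to 0 → total 160, payoff 0. No gain.
Neighbor 5 (pledges 80, payoff 53): dropping to 0 → total 120, payoff 0. No gain.

Yes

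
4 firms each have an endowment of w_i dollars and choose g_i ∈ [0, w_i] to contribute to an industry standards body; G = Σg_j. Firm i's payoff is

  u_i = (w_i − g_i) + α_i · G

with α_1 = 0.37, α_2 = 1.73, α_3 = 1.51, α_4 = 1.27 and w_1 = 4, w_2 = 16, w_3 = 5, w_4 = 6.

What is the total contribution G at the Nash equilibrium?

∂u_i/∂g_i = α_i − 1, so firm i contributes w_i if α_i > 1, else 0.
α_i > 1 for i ∈ {2, 3, 4}; NE contributions (0, 16, 5, 6), G = 27.

27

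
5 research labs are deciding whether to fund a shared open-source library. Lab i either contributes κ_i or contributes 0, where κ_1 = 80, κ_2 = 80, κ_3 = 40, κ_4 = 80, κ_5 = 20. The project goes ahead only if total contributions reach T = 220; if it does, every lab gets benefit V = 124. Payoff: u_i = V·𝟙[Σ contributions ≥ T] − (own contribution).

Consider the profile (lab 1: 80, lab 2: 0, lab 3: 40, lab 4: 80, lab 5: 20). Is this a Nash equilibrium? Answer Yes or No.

Yes

Total = 220 ≥ 220: provided.
Lab 1 (pledges 80, payoff 44): dropping to 0 → total 140, payoff 0. No gain.
Lab 2 (pledges 0, payoff 124): pledging 80 → total 300, payoff 44. No gain.
Lab 3 (pledges 40, payoff 84): dropping to 0 → total 180, payoff 0. No gain.
Lab 4 (pledges 80, payoff 44): dropping to 0 → total 140, payoff 0. No gain.
Lab 5 (pledges 20, payoff 104): dropping to 0 → total 200, payoff 0. No gain.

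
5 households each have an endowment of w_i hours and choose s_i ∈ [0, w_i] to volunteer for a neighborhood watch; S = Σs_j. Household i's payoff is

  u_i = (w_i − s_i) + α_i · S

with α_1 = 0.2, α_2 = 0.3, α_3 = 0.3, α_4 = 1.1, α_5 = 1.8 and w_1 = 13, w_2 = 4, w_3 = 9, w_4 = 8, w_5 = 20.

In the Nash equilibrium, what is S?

28

∂u_i/∂s_i = α_i − 1, so household i contributes w_i if α_i > 1, else 0.
α_i > 1 for i ∈ {4, 5}; NE contributions (0, 0, 0, 8, 20), S = 28.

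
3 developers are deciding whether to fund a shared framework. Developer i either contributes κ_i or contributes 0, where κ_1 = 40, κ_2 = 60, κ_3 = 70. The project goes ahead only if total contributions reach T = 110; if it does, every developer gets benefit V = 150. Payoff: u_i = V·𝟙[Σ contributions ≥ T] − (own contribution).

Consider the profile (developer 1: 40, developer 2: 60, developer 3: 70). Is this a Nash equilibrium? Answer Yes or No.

Total = 170 ≥ 110: provided.
Developer 1 (pledges 40, payoff 110): dropping to 0 → total 130, payoff 150. Profitable deviation.

No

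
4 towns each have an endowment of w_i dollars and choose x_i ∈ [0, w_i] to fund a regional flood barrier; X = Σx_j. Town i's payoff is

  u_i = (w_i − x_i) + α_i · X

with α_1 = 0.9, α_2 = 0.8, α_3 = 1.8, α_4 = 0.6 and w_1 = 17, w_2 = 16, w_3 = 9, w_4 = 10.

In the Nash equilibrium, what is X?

∂u_i/∂x_i = α_i − 1, so town i contributes w_i if α_i > 1, else 0.
α_i > 1 for i ∈ {3}; NE contributions (0, 0, 9, 0), X = 9.

9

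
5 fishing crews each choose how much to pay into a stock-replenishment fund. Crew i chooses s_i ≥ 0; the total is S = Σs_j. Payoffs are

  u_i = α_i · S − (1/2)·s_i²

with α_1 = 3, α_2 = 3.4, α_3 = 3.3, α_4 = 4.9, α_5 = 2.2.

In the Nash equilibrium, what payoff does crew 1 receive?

Crew i's FOC: ∂u_i/∂s_i = α_i − s_i = 0, so s_i* = α_i.
NE contributions = (3, 3.4, 3.3, 4.9, 2.2); S = 16.8.
u_1 = α_1·S − ½·(s_1)² = 3·16.8 − ½·3² = 45.9.

45.9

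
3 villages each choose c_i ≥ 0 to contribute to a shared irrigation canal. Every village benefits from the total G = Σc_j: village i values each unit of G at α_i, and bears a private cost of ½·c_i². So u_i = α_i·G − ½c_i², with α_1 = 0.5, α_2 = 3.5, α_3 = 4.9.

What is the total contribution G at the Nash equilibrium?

Village i's FOC: ∂u_i/∂c_i = α_i − c_i = 0, so c_i* = α_i.
NE contributions = (0.5, 3.5, 4.9); G = 8.9.

8.9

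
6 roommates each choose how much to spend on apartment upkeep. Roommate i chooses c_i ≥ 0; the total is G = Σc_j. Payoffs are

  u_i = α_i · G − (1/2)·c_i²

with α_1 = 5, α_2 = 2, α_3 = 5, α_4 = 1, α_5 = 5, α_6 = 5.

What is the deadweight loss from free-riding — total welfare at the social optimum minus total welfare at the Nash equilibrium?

Roommate i's FOC: ∂u_i/∂c_i = α_i − c_i = 0, so c_i* = α_i.
NE contributions = (5, 2, 5, 1, 5, 5); G = 23.
W^NE = (Σα)·G − ½Σα_i² = 23² − ½·105 = 476.5.
Planner sets c_i = Σα_j = 23 for every i, so G^SO = 6·23 = 138.
W^SO = (Σα)·G^SO − ½·6·(Σα)² = (6/2)·23² = 1587.
Deadweight loss = W^SO − W^NE = 1110.5.

1110.5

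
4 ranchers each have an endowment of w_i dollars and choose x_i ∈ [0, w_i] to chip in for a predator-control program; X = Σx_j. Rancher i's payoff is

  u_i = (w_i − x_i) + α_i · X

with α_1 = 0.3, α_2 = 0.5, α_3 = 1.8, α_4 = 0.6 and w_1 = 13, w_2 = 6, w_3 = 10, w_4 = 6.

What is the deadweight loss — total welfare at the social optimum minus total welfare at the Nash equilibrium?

55

∂u_i/∂x_i = α_i − 1, so rancher i contributes w_i if α_i > 1, else 0.
α_i > 1 for i ∈ {3}; NE contributions (0, 0, 10, 0), X = 10.
W^NE = Σw_i − X^NE + (Σα_i)·X^NE = 35 + 2.2·10 = 57.
Planner: ∂(Σu_j)/∂x_i = Σα_j − 1 = 2.2 > 0, so everyone contributes w_i; X^SO = 35, W^SO = 35 + 2.2·35 = 112.
Deadweight loss = 55.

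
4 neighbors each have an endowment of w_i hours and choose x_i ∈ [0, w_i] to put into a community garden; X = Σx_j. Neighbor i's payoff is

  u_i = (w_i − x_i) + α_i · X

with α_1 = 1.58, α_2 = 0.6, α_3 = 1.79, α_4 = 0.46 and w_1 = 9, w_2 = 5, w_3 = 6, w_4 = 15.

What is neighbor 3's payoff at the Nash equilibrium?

∂u_i/∂x_i = α_i − 1, so neighbor i contributes w_i if α_i > 1, else 0.
α_i > 1 for i ∈ {1, 3}; NE contributions (9, 0, 6, 0), X = 15.
u_3 = (6 − 6) + 1.79·15 = 26.85.

26.85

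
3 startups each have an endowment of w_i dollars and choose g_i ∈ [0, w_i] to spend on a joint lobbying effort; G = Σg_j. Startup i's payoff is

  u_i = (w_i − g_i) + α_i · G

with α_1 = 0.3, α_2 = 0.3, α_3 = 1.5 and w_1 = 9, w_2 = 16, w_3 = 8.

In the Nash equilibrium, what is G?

8

∂u_i/∂g_i = α_i − 1, so startup i contributes w_i if α_i > 1, else 0.
α_i > 1 for i ∈ {3}; NE contributions (0, 0, 8), G = 8.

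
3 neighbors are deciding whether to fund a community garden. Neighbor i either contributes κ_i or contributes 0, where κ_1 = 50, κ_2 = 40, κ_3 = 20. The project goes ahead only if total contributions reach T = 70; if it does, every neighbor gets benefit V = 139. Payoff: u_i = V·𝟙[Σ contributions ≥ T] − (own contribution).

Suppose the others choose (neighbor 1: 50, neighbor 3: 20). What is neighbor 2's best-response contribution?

Others' total = 70 ≥ 70; contributing adds cost 40 for no extra benefit.
Best response: 0.

0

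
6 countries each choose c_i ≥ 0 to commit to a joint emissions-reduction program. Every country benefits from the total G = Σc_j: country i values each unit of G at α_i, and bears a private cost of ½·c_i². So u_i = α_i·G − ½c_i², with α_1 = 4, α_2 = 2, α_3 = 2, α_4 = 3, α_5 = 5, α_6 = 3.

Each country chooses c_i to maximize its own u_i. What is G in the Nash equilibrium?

Country i's FOC: ∂u_i/∂c_i = α_i − c_i = 0, so c_i* = α_i.
NE contributions = (4, 2, 2, 3, 5, 3); G = 19.

19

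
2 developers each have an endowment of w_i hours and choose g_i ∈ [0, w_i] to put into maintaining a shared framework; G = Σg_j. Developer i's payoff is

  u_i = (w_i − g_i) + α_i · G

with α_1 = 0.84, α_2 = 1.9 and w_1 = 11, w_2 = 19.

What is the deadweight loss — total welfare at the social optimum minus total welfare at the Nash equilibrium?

19.14

∂u_i/∂g_i = α_i − 1, so developer i contributes w_i if α_i > 1, else 0.
α_i > 1 for i ∈ {2}; NE contributions (0, 19), G = 19.
W^NE = Σw_i − G^NE + (Σα_i)·G^NE = 30 + 1.74·19 = 63.06.
Planner: ∂(Σu_j)/∂g_i = Σα_j − 1 = 1.74 > 0, so everyone contributes w_i; G^SO = 30, W^SO = 30 + 1.74·30 = 82.2.
Deadweight loss = 19.14.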